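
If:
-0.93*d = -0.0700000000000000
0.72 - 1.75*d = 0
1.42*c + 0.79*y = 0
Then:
No Solution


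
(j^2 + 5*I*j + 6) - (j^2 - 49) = 5*I*j + 55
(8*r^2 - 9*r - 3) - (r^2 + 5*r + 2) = 7*r^2 - 14*r - 5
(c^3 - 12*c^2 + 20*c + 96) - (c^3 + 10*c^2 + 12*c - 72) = -22*c^2 + 8*c + 168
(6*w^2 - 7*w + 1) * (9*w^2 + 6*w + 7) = 54*w^4 - 27*w^3 + 9*w^2 - 43*w + 7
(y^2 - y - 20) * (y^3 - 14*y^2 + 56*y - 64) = y^5 - 15*y^4 + 50*y^3 + 160*y^2 - 1056*y + 1280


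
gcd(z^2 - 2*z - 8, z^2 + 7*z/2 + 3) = z + 2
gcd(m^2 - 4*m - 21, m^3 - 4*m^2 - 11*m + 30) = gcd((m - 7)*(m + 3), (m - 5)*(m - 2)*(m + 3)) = m + 3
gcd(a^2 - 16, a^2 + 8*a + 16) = a + 4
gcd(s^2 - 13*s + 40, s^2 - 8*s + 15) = s - 5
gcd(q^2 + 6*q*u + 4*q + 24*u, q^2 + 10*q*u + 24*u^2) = q + 6*u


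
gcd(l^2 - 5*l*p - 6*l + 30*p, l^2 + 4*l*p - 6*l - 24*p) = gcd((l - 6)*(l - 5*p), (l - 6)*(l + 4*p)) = l - 6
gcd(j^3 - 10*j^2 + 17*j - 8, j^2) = 1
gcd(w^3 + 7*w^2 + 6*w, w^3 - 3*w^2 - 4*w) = w^2 + w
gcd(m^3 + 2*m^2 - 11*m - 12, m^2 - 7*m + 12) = m - 3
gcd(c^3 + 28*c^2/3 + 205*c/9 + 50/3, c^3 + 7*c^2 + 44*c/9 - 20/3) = c^2 + 23*c/3 + 10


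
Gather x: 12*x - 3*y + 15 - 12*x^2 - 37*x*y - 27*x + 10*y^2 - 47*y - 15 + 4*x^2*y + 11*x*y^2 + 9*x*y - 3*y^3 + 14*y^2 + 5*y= x^2*(4*y - 12) + x*(11*y^2 - 28*y - 15) - 3*y^3 + 24*y^2 - 45*y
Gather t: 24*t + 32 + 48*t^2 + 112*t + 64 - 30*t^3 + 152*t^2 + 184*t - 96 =-30*t^3 + 200*t^2 + 320*t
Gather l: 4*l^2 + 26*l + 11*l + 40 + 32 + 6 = 4*l^2 + 37*l + 78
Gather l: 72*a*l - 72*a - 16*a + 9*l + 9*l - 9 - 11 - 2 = -88*a + l*(72*a + 18) - 22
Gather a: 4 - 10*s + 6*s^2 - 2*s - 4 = 6*s^2 - 12*s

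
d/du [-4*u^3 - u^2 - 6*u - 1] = -12*u^2 - 2*u - 6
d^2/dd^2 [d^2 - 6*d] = 2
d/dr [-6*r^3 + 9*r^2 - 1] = 18*r*(1 - r)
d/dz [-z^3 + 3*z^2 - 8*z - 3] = -3*z^2 + 6*z - 8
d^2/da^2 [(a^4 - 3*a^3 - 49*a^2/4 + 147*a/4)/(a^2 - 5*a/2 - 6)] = 2*(8*a^6 - 60*a^5 + 6*a^4 + 715*a^3 - 1116*a^2 + 2700*a - 7938)/(8*a^6 - 60*a^5 + 6*a^4 + 595*a^3 - 36*a^2 - 2160*a - 1728)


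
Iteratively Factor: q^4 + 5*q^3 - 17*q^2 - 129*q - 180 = (q + 4)*(q^3 + q^2 - 21*q - 45) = (q - 5)*(q + 4)*(q^2 + 6*q + 9) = (q - 5)*(q + 3)*(q + 4)*(q + 3)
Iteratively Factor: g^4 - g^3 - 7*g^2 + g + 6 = (g - 3)*(g^3 + 2*g^2 - g - 2) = (g - 3)*(g + 1)*(g^2 + g - 2) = (g - 3)*(g - 1)*(g + 1)*(g + 2)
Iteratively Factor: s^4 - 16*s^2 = (s - 4)*(s^3 + 4*s^2) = s*(s - 4)*(s^2 + 4*s) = s*(s - 4)*(s + 4)*(s)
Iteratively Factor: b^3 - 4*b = (b)*(b^2 - 4) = b*(b + 2)*(b - 2)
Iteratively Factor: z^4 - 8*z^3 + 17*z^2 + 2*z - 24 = (z - 2)*(z^3 - 6*z^2 + 5*z + 12) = (z - 3)*(z - 2)*(z^2 - 3*z - 4) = (z - 3)*(z - 2)*(z + 1)*(z - 4)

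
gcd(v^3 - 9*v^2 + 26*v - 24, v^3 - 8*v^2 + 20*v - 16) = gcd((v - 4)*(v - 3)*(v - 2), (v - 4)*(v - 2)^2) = v^2 - 6*v + 8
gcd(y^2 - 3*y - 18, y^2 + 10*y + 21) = y + 3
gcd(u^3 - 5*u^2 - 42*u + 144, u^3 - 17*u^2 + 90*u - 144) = u^2 - 11*u + 24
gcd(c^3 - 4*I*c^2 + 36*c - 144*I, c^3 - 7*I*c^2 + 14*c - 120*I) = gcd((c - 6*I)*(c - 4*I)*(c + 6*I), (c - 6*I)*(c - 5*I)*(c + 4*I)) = c - 6*I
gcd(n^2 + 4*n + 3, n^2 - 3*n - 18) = n + 3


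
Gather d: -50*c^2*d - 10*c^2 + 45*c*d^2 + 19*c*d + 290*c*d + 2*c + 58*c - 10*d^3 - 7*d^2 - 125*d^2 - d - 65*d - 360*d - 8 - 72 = -10*c^2 + 60*c - 10*d^3 + d^2*(45*c - 132) + d*(-50*c^2 + 309*c - 426) - 80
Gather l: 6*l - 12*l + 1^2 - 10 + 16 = 7 - 6*l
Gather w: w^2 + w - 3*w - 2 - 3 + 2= w^2 - 2*w - 3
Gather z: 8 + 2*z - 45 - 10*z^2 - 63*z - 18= -10*z^2 - 61*z - 55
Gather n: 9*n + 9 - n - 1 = 8*n + 8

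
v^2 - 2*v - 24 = (v - 6)*(v + 4)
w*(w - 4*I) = w^2 - 4*I*w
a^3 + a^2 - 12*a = a*(a - 3)*(a + 4)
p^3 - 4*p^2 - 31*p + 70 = (p - 7)*(p - 2)*(p + 5)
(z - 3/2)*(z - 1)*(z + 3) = z^3 + z^2/2 - 6*z + 9/2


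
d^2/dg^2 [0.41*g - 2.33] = 0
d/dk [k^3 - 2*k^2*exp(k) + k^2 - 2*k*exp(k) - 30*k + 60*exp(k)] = -2*k^2*exp(k) + 3*k^2 - 6*k*exp(k) + 2*k + 58*exp(k) - 30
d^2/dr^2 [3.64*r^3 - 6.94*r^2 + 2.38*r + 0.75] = 21.84*r - 13.88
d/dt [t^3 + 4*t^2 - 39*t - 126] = 3*t^2 + 8*t - 39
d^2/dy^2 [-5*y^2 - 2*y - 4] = -10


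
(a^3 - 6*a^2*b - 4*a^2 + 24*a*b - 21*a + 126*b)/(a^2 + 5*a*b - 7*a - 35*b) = (a^2 - 6*a*b + 3*a - 18*b)/(a + 5*b)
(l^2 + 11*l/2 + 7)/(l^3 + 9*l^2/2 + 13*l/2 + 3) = (2*l + 7)/(2*l^2 + 5*l + 3)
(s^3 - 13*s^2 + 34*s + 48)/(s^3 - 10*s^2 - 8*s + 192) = (s + 1)/(s + 4)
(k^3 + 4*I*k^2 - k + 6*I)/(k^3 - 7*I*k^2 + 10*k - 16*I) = (k + 3*I)/(k - 8*I)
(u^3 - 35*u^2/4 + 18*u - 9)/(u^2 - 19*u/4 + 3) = (u^2 - 8*u + 12)/(u - 4)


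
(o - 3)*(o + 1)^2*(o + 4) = o^4 + 3*o^3 - 9*o^2 - 23*o - 12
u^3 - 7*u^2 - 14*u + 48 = (u - 8)*(u - 2)*(u + 3)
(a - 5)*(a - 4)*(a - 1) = a^3 - 10*a^2 + 29*a - 20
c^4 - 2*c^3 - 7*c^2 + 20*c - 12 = (c - 2)^2*(c - 1)*(c + 3)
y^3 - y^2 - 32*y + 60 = (y - 5)*(y - 2)*(y + 6)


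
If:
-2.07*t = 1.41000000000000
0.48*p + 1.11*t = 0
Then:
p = 1.58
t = -0.68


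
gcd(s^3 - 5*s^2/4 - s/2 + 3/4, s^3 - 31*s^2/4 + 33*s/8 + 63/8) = s + 3/4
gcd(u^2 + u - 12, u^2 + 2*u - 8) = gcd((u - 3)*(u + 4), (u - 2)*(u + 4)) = u + 4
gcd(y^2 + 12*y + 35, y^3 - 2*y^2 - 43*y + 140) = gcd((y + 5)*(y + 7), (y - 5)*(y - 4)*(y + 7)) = y + 7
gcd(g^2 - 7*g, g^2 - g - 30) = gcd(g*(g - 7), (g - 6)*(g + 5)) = 1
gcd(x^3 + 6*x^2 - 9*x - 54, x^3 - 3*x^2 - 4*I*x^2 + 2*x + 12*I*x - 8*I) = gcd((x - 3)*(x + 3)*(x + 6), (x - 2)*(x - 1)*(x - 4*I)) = 1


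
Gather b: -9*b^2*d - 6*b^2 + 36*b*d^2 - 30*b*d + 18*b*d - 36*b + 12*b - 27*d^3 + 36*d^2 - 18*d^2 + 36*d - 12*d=b^2*(-9*d - 6) + b*(36*d^2 - 12*d - 24) - 27*d^3 + 18*d^2 + 24*d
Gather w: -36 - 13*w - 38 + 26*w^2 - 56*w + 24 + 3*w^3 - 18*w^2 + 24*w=3*w^3 + 8*w^2 - 45*w - 50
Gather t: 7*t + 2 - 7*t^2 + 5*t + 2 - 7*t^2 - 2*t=-14*t^2 + 10*t + 4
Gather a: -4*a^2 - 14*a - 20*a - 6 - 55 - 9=-4*a^2 - 34*a - 70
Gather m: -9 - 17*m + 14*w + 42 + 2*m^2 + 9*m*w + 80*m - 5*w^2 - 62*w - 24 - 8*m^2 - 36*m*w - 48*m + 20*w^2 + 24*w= -6*m^2 + m*(15 - 27*w) + 15*w^2 - 24*w + 9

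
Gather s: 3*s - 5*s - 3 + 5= 2 - 2*s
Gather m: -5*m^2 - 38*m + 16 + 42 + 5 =-5*m^2 - 38*m + 63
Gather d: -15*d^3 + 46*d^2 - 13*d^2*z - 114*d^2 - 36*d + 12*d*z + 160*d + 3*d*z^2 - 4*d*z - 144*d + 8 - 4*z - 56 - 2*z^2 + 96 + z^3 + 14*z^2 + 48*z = -15*d^3 + d^2*(-13*z - 68) + d*(3*z^2 + 8*z - 20) + z^3 + 12*z^2 + 44*z + 48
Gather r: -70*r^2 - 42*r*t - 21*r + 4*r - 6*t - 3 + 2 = -70*r^2 + r*(-42*t - 17) - 6*t - 1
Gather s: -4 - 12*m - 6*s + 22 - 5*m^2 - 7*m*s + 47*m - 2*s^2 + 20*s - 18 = -5*m^2 + 35*m - 2*s^2 + s*(14 - 7*m)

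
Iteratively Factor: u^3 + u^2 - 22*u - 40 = (u + 4)*(u^2 - 3*u - 10) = (u - 5)*(u + 4)*(u + 2)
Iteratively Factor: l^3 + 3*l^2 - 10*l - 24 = (l + 4)*(l^2 - l - 6) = (l - 3)*(l + 4)*(l + 2)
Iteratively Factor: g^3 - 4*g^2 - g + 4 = (g + 1)*(g^2 - 5*g + 4) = (g - 1)*(g + 1)*(g - 4)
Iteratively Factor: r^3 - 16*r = (r + 4)*(r^2 - 4*r) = r*(r + 4)*(r - 4)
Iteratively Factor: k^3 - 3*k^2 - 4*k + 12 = (k + 2)*(k^2 - 5*k + 6) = (k - 2)*(k + 2)*(k - 3)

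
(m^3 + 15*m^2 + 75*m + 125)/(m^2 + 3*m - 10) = (m^2 + 10*m + 25)/(m - 2)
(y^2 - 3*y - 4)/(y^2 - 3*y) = (y^2 - 3*y - 4)/(y*(y - 3))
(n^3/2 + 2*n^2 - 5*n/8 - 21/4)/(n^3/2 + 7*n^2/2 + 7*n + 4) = (n^2 + 2*n - 21/4)/(n^2 + 5*n + 4)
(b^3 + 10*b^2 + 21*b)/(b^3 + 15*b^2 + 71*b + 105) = b/(b + 5)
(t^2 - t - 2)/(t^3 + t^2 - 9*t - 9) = (t - 2)/(t^2 - 9)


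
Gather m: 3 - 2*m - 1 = 2 - 2*m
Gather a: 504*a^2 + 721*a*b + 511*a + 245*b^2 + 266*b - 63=504*a^2 + a*(721*b + 511) + 245*b^2 + 266*b - 63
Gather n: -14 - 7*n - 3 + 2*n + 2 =-5*n - 15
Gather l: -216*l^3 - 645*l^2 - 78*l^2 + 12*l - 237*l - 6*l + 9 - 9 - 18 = -216*l^3 - 723*l^2 - 231*l - 18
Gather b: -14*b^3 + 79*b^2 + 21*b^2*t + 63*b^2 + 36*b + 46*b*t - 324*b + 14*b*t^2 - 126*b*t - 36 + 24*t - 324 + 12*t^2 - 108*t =-14*b^3 + b^2*(21*t + 142) + b*(14*t^2 - 80*t - 288) + 12*t^2 - 84*t - 360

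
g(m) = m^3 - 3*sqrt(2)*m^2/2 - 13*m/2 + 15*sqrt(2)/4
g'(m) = 3*m^2 - 3*sqrt(2)*m - 13/2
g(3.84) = 5.69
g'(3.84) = 21.45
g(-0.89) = 8.70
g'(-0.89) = -0.35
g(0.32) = 3.04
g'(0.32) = -7.55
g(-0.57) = 8.13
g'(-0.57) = -3.11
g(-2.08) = 0.65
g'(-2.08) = 15.30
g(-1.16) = 8.43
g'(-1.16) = 2.46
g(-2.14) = -0.30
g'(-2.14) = 16.32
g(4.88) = 39.28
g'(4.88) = 44.24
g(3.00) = -6.29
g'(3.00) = 7.77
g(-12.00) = -1950.17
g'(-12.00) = 476.41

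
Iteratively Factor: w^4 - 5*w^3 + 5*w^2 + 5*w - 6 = (w - 1)*(w^3 - 4*w^2 + w + 6) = (w - 1)*(w + 1)*(w^2 - 5*w + 6) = (w - 3)*(w - 1)*(w + 1)*(w - 2)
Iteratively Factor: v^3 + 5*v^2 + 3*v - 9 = (v - 1)*(v^2 + 6*v + 9) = (v - 1)*(v + 3)*(v + 3)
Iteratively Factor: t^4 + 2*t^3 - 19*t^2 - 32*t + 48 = (t - 1)*(t^3 + 3*t^2 - 16*t - 48) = (t - 4)*(t - 1)*(t^2 + 7*t + 12) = (t - 4)*(t - 1)*(t + 4)*(t + 3)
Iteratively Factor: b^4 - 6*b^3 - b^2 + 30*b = (b)*(b^3 - 6*b^2 - b + 30) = b*(b - 5)*(b^2 - b - 6) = b*(b - 5)*(b - 3)*(b + 2)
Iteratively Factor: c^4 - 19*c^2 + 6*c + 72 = (c + 4)*(c^3 - 4*c^2 - 3*c + 18) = (c + 2)*(c + 4)*(c^2 - 6*c + 9) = (c - 3)*(c + 2)*(c + 4)*(c - 3)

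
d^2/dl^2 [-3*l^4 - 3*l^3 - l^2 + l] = -36*l^2 - 18*l - 2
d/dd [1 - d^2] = -2*d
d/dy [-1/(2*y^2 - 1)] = 4*y/(2*y^2 - 1)^2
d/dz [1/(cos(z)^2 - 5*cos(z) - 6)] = (2*cos(z) - 5)*sin(z)/(sin(z)^2 + 5*cos(z) + 5)^2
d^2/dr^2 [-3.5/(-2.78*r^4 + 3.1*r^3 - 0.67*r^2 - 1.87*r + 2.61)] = ((-116.76*r^2 + 65.1*r - 4.69)*(2.78*r^4 - 3.1*r^3 + 0.67*r^2 + 1.87*r - 2.61) + 3.5*(11.12*r^3 - 9.3*r^2 + 1.34*r + 1.87)*(22.24*r^3 - 18.6*r^2 + 2.68*r + 3.74))/(2.78*r^4 - 3.1*r^3 + 0.67*r^2 + 1.87*r - 2.61)^3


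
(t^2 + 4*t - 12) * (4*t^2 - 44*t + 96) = 4*t^4 - 28*t^3 - 128*t^2 + 912*t - 1152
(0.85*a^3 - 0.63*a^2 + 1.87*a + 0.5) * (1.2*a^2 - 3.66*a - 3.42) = 1.02*a^5 - 3.867*a^4 + 1.6428*a^3 - 4.0896*a^2 - 8.2254*a - 1.71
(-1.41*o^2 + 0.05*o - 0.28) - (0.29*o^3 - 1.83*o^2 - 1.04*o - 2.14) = -0.29*o^3 + 0.42*o^2 + 1.09*o + 1.86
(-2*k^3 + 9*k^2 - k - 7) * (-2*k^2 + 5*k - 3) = 4*k^5 - 28*k^4 + 53*k^3 - 18*k^2 - 32*k + 21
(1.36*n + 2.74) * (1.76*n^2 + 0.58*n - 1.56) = 2.3936*n^3 + 5.6112*n^2 - 0.5324*n - 4.2744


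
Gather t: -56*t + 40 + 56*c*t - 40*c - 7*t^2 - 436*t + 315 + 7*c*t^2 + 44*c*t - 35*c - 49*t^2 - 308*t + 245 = -75*c + t^2*(7*c - 56) + t*(100*c - 800) + 600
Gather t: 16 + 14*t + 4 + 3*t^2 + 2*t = 3*t^2 + 16*t + 20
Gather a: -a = -a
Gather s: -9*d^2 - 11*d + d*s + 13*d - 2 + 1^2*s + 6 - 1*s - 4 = -9*d^2 + d*s + 2*d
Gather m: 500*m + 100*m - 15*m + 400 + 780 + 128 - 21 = 585*m + 1287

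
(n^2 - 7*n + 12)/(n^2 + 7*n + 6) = (n^2 - 7*n + 12)/(n^2 + 7*n + 6)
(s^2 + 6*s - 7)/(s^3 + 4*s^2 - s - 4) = (s + 7)/(s^2 + 5*s + 4)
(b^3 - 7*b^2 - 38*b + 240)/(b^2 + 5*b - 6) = (b^2 - 13*b + 40)/(b - 1)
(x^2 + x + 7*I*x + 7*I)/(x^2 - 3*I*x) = (x^2 + x + 7*I*x + 7*I)/(x*(x - 3*I))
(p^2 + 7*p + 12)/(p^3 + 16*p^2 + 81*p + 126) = (p + 4)/(p^2 + 13*p + 42)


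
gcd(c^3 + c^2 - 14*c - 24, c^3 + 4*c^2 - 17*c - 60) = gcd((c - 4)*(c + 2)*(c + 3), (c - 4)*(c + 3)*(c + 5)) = c^2 - c - 12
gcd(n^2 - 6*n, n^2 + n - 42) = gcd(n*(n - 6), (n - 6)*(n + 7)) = n - 6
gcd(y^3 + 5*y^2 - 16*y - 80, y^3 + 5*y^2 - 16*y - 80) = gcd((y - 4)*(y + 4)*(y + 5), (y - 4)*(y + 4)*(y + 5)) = y^3 + 5*y^2 - 16*y - 80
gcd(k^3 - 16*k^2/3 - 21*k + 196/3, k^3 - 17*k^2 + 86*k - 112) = k - 7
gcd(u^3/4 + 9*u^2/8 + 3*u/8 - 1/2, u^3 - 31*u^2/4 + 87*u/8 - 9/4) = 1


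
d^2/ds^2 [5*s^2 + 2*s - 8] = 10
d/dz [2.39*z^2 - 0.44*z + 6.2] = 4.78*z - 0.44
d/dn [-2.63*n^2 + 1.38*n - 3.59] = 1.38 - 5.26*n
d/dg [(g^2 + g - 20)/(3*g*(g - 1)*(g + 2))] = (-g^4 - 2*g^3 + 57*g^2 + 40*g - 40)/(3*g^2*(g^4 + 2*g^3 - 3*g^2 - 4*g + 4))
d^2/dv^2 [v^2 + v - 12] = 2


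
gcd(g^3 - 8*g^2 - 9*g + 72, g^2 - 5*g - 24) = g^2 - 5*g - 24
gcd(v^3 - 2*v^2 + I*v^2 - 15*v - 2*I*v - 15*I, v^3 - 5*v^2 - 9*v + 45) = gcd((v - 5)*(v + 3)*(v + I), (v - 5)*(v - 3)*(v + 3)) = v^2 - 2*v - 15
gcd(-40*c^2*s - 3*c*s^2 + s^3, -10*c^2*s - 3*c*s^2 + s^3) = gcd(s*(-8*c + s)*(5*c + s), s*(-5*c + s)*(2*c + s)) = s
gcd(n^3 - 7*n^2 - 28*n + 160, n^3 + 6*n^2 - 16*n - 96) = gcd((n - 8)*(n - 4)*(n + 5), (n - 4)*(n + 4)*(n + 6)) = n - 4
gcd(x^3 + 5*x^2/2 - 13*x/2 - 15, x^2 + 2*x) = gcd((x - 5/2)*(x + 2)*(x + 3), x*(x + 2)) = x + 2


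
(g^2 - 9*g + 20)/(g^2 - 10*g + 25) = (g - 4)/(g - 5)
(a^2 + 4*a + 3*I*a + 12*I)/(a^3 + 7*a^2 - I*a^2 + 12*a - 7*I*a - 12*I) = (a + 3*I)/(a^2 + a*(3 - I) - 3*I)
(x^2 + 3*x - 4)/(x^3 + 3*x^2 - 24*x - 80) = (x - 1)/(x^2 - x - 20)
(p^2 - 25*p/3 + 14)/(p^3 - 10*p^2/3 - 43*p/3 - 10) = (3*p - 7)/(3*p^2 + 8*p + 5)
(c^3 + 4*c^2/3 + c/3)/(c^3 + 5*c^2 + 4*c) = (c + 1/3)/(c + 4)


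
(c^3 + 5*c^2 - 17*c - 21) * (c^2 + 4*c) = c^5 + 9*c^4 + 3*c^3 - 89*c^2 - 84*c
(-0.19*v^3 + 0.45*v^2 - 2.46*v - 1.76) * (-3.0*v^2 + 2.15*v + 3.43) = 0.57*v^5 - 1.7585*v^4 + 7.6958*v^3 + 1.5345*v^2 - 12.2218*v - 6.0368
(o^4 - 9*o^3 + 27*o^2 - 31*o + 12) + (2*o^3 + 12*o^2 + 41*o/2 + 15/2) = o^4 - 7*o^3 + 39*o^2 - 21*o/2 + 39/2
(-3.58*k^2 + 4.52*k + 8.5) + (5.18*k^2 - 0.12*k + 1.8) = 1.6*k^2 + 4.4*k + 10.3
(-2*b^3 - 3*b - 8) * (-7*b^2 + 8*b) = 14*b^5 - 16*b^4 + 21*b^3 + 32*b^2 - 64*b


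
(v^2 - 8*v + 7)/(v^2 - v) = (v - 7)/v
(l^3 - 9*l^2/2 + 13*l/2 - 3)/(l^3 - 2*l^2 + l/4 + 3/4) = 2*(l - 2)/(2*l + 1)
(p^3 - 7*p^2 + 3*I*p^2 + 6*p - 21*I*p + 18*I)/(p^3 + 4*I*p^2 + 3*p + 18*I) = (p^2 - 7*p + 6)/(p^2 + I*p + 6)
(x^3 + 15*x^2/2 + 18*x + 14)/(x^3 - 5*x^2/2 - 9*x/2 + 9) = (2*x^2 + 11*x + 14)/(2*x^2 - 9*x + 9)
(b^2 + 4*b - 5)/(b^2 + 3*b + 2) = (b^2 + 4*b - 5)/(b^2 + 3*b + 2)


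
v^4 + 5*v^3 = v^3*(v + 5)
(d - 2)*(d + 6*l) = d^2 + 6*d*l - 2*d - 12*l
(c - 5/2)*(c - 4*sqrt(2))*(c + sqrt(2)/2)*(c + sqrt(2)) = c^4 - 5*sqrt(2)*c^3/2 - 5*c^3/2 - 11*c^2 + 25*sqrt(2)*c^2/4 - 4*sqrt(2)*c + 55*c/2 + 10*sqrt(2)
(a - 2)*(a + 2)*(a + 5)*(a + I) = a^4 + 5*a^3 + I*a^3 - 4*a^2 + 5*I*a^2 - 20*a - 4*I*a - 20*I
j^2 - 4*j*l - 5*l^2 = (j - 5*l)*(j + l)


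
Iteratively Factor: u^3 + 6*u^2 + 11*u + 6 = (u + 3)*(u^2 + 3*u + 2) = (u + 2)*(u + 3)*(u + 1)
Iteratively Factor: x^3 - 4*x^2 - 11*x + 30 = (x - 5)*(x^2 + x - 6) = (x - 5)*(x + 3)*(x - 2)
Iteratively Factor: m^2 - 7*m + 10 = (m - 5)*(m - 2)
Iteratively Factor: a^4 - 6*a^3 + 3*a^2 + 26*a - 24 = (a - 3)*(a^3 - 3*a^2 - 6*a + 8) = (a - 4)*(a - 3)*(a^2 + a - 2) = (a - 4)*(a - 3)*(a - 1)*(a + 2)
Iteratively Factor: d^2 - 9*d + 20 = (d - 5)*(d - 4)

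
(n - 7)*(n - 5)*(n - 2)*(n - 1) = n^4 - 15*n^3 + 73*n^2 - 129*n + 70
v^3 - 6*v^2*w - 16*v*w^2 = v*(v - 8*w)*(v + 2*w)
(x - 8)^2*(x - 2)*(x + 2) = x^4 - 16*x^3 + 60*x^2 + 64*x - 256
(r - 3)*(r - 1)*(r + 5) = r^3 + r^2 - 17*r + 15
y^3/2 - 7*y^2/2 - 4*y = y*(y/2 + 1/2)*(y - 8)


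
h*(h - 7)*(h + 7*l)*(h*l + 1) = h^4*l + 7*h^3*l^2 - 7*h^3*l + h^3 - 49*h^2*l^2 + 7*h^2*l - 7*h^2 - 49*h*l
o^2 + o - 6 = (o - 2)*(o + 3)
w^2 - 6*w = w*(w - 6)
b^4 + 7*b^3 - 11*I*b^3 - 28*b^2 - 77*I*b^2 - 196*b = b*(b + 7)*(b - 7*I)*(b - 4*I)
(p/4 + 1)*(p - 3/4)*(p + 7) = p^3/4 + 41*p^2/16 + 79*p/16 - 21/4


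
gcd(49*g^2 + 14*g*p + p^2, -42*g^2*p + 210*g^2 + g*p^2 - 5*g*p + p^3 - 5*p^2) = 7*g + p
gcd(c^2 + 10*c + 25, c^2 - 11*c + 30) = 1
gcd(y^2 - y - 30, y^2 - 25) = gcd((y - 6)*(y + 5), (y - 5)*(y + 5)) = y + 5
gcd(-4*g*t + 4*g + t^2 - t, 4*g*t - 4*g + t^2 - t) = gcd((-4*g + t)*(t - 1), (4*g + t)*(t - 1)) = t - 1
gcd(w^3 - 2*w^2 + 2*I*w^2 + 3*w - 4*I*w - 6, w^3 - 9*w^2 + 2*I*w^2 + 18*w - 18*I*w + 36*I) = 1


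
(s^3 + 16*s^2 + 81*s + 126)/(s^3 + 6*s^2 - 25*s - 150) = (s^2 + 10*s + 21)/(s^2 - 25)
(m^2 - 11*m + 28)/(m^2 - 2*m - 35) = (m - 4)/(m + 5)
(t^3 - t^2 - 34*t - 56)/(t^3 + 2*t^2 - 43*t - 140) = (t + 2)/(t + 5)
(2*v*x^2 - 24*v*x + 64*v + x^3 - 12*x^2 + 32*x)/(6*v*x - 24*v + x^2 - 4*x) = (2*v*x - 16*v + x^2 - 8*x)/(6*v + x)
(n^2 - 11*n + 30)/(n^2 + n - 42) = (n - 5)/(n + 7)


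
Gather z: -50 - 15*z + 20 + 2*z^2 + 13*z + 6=2*z^2 - 2*z - 24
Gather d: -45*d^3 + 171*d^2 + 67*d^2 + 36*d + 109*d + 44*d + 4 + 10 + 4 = -45*d^3 + 238*d^2 + 189*d + 18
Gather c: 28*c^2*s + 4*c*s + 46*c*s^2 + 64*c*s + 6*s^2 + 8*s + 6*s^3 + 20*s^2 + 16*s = 28*c^2*s + c*(46*s^2 + 68*s) + 6*s^3 + 26*s^2 + 24*s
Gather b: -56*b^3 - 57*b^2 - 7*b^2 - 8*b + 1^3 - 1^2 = -56*b^3 - 64*b^2 - 8*b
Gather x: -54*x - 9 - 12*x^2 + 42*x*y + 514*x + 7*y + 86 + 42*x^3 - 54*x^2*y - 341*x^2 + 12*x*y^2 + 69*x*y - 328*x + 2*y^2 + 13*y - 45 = 42*x^3 + x^2*(-54*y - 353) + x*(12*y^2 + 111*y + 132) + 2*y^2 + 20*y + 32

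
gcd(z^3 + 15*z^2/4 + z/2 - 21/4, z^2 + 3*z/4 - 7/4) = z^2 + 3*z/4 - 7/4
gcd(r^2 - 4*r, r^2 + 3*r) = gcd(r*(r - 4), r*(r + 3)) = r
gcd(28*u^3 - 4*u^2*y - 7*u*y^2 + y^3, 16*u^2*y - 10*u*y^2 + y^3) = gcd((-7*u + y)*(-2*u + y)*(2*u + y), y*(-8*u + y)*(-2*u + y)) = -2*u + y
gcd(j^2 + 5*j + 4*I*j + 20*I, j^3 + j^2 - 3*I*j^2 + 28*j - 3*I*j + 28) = j + 4*I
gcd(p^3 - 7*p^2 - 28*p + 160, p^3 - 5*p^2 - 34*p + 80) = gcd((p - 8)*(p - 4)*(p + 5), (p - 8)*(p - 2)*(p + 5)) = p^2 - 3*p - 40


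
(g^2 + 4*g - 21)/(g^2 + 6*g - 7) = (g - 3)/(g - 1)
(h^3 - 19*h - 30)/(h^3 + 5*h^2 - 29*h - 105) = (h + 2)/(h + 7)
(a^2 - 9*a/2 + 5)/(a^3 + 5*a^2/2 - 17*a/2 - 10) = (a - 2)/(a^2 + 5*a + 4)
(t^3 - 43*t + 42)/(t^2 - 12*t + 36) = (t^2 + 6*t - 7)/(t - 6)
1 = 1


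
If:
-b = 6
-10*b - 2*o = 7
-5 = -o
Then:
No Solution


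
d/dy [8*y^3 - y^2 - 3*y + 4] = 24*y^2 - 2*y - 3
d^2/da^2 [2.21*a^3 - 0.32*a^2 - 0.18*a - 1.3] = 13.26*a - 0.64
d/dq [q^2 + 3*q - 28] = 2*q + 3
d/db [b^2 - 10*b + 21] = 2*b - 10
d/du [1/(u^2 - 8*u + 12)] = 2*(4 - u)/(u^2 - 8*u + 12)^2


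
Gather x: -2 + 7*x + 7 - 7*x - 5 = 0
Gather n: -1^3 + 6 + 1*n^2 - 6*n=n^2 - 6*n + 5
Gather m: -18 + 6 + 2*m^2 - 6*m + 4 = 2*m^2 - 6*m - 8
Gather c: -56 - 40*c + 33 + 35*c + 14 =-5*c - 9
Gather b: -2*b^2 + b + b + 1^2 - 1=-2*b^2 + 2*b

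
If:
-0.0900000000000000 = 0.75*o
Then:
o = -0.12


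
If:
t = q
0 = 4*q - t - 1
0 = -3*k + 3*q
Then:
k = 1/3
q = 1/3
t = 1/3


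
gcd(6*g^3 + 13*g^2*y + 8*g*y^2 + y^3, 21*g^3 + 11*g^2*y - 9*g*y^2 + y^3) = g + y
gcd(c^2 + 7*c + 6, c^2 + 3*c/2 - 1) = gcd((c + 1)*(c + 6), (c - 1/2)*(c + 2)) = 1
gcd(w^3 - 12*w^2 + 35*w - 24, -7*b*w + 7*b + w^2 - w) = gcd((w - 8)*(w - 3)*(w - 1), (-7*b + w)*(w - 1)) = w - 1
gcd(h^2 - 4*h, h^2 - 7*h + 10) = 1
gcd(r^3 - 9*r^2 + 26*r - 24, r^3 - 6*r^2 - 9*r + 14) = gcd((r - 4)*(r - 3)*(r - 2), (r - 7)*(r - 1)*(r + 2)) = 1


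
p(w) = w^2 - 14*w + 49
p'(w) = 2*w - 14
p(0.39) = 43.69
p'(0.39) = -13.22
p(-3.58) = 111.94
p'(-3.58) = -21.16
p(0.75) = 39.06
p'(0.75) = -12.50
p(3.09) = 15.29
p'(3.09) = -7.82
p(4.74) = 5.11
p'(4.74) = -4.52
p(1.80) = 27.04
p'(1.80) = -10.40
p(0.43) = 43.16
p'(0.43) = -13.14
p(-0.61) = 57.91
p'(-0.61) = -15.22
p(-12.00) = 361.00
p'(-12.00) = -38.00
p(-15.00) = 484.00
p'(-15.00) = -44.00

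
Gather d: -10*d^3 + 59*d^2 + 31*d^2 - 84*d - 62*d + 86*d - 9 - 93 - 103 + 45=-10*d^3 + 90*d^2 - 60*d - 160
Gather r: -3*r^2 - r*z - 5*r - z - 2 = -3*r^2 + r*(-z - 5) - z - 2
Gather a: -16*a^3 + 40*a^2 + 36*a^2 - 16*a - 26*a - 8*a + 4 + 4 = -16*a^3 + 76*a^2 - 50*a + 8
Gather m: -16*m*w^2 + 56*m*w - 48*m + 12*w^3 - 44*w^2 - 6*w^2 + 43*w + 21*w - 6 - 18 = m*(-16*w^2 + 56*w - 48) + 12*w^3 - 50*w^2 + 64*w - 24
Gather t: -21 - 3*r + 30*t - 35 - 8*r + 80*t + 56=-11*r + 110*t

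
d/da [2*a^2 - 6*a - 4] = 4*a - 6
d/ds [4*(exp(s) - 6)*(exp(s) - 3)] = (8*exp(s) - 36)*exp(s)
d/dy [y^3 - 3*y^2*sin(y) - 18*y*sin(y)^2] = -3*y^2*cos(y) + 3*y^2 - 6*y*sin(y) - 18*y*sin(2*y) - 18*sin(y)^2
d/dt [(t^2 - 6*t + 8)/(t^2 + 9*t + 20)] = 3*(5*t^2 + 8*t - 64)/(t^4 + 18*t^3 + 121*t^2 + 360*t + 400)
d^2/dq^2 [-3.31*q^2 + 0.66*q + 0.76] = -6.62000000000000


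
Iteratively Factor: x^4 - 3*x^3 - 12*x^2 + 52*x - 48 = (x - 3)*(x^3 - 12*x + 16) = (x - 3)*(x - 2)*(x^2 + 2*x - 8) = (x - 3)*(x - 2)*(x + 4)*(x - 2)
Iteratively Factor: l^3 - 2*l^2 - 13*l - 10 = (l + 1)*(l^2 - 3*l - 10) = (l - 5)*(l + 1)*(l + 2)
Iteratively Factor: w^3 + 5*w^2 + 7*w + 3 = (w + 3)*(w^2 + 2*w + 1) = (w + 1)*(w + 3)*(w + 1)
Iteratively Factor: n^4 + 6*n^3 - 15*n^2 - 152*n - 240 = (n - 5)*(n^3 + 11*n^2 + 40*n + 48) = (n - 5)*(n + 4)*(n^2 + 7*n + 12) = (n - 5)*(n + 4)^2*(n + 3)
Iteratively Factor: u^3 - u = (u + 1)*(u^2 - u) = u*(u + 1)*(u - 1)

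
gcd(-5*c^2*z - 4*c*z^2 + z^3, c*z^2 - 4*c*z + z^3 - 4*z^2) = c*z + z^2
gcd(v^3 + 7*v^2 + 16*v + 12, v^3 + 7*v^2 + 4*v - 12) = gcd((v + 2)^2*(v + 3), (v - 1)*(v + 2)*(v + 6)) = v + 2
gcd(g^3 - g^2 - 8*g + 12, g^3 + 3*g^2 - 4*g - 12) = g^2 + g - 6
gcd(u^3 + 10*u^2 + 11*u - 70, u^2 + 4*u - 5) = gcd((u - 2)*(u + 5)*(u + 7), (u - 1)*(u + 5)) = u + 5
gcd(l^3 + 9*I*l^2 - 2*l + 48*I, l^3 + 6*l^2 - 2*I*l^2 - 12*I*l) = l - 2*I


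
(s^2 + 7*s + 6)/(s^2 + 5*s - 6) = (s + 1)/(s - 1)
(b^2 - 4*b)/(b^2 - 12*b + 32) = b/(b - 8)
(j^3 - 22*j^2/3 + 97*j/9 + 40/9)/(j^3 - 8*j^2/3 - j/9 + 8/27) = 3*(j - 5)/(3*j - 1)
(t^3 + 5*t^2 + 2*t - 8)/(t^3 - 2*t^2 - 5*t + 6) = (t + 4)/(t - 3)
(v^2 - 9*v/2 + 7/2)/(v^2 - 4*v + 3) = (v - 7/2)/(v - 3)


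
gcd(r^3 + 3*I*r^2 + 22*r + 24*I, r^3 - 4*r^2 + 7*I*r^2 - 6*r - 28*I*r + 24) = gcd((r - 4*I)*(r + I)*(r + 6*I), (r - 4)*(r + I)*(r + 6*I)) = r^2 + 7*I*r - 6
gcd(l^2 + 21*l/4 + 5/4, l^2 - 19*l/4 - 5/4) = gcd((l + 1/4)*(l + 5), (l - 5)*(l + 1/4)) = l + 1/4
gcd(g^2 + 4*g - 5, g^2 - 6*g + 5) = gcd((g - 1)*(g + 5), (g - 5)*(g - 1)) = g - 1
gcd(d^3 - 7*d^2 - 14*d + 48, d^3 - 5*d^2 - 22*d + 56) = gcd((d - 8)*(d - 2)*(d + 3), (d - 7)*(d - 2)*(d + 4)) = d - 2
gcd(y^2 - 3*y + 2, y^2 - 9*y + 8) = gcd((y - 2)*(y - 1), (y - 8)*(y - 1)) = y - 1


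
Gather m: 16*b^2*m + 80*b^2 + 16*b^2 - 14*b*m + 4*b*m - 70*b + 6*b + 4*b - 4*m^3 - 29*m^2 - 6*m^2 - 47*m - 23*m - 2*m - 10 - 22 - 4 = 96*b^2 - 60*b - 4*m^3 - 35*m^2 + m*(16*b^2 - 10*b - 72) - 36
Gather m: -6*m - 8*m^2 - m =-8*m^2 - 7*m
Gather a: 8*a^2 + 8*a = 8*a^2 + 8*a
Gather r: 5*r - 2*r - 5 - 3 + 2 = 3*r - 6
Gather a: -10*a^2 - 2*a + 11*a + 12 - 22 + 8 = -10*a^2 + 9*a - 2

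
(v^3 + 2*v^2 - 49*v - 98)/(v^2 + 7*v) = v - 5 - 14/v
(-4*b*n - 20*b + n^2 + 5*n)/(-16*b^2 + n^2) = (n + 5)/(4*b + n)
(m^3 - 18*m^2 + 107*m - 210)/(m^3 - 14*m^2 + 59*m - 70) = (m - 6)/(m - 2)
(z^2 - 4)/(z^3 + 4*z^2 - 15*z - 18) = (z^2 - 4)/(z^3 + 4*z^2 - 15*z - 18)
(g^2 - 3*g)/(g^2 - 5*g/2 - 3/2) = 2*g/(2*g + 1)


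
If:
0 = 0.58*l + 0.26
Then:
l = -0.45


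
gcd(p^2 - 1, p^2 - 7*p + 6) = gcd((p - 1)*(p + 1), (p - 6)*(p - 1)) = p - 1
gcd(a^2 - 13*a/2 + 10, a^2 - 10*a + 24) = a - 4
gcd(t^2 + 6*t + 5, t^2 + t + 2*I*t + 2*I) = t + 1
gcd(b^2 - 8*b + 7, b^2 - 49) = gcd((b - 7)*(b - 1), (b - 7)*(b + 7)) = b - 7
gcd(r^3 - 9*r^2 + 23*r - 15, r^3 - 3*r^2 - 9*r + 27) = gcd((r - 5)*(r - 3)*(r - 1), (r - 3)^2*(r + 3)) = r - 3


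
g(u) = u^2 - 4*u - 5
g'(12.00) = 20.00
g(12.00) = 91.00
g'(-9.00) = -22.00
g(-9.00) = 112.00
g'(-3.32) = -10.64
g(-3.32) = 19.30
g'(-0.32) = -4.64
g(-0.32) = -3.62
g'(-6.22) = -16.44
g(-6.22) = 58.57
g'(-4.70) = -13.40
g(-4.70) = 35.89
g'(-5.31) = -14.62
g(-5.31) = 44.44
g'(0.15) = -3.70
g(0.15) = -5.58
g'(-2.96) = -9.92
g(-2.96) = 15.60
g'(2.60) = 1.20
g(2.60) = -8.64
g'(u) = 2*u - 4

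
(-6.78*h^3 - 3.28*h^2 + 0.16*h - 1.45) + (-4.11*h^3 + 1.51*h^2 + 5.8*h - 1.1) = -10.89*h^3 - 1.77*h^2 + 5.96*h - 2.55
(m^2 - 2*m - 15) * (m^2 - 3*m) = m^4 - 5*m^3 - 9*m^2 + 45*m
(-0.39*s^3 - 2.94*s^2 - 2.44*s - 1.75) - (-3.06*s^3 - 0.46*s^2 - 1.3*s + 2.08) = 2.67*s^3 - 2.48*s^2 - 1.14*s - 3.83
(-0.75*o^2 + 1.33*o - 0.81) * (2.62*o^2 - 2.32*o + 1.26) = -1.965*o^4 + 5.2246*o^3 - 6.1528*o^2 + 3.555*o - 1.0206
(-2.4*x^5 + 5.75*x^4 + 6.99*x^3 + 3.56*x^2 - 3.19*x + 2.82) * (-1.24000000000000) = 2.976*x^5 - 7.13*x^4 - 8.6676*x^3 - 4.4144*x^2 + 3.9556*x - 3.4968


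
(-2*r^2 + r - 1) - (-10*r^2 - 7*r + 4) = 8*r^2 + 8*r - 5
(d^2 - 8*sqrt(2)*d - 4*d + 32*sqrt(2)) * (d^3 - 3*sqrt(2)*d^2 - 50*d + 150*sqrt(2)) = d^5 - 11*sqrt(2)*d^4 - 4*d^4 - 2*d^3 + 44*sqrt(2)*d^3 + 8*d^2 + 550*sqrt(2)*d^2 - 2200*sqrt(2)*d - 2400*d + 9600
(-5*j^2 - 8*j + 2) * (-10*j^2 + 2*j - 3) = 50*j^4 + 70*j^3 - 21*j^2 + 28*j - 6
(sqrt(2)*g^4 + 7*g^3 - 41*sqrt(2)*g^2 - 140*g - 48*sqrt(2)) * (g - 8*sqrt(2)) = sqrt(2)*g^5 - 9*g^4 - 97*sqrt(2)*g^3 + 516*g^2 + 1072*sqrt(2)*g + 768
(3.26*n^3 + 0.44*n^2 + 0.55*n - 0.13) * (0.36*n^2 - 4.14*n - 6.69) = 1.1736*n^5 - 13.338*n^4 - 23.433*n^3 - 5.2674*n^2 - 3.1413*n + 0.8697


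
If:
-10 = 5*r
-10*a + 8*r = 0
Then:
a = -8/5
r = -2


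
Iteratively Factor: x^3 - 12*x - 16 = (x + 2)*(x^2 - 2*x - 8) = (x - 4)*(x + 2)*(x + 2)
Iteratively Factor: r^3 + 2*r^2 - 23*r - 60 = (r + 3)*(r^2 - r - 20) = (r - 5)*(r + 3)*(r + 4)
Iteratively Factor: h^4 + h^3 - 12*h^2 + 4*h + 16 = (h + 1)*(h^3 - 12*h + 16) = (h - 2)*(h + 1)*(h^2 + 2*h - 8) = (h - 2)^2*(h + 1)*(h + 4)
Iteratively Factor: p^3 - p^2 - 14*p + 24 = (p + 4)*(p^2 - 5*p + 6) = (p - 3)*(p + 4)*(p - 2)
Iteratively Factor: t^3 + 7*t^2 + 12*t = (t)*(t^2 + 7*t + 12) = t*(t + 4)*(t + 3)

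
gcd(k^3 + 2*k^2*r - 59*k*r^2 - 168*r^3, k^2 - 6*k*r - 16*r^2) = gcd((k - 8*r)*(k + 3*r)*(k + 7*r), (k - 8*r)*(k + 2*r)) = -k + 8*r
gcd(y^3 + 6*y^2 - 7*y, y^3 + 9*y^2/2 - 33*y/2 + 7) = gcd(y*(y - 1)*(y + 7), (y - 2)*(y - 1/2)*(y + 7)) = y + 7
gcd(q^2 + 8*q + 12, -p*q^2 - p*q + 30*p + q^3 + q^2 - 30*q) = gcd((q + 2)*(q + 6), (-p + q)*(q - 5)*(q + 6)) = q + 6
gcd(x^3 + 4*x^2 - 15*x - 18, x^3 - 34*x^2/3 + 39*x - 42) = x - 3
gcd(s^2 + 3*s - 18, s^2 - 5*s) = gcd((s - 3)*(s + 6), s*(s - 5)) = 1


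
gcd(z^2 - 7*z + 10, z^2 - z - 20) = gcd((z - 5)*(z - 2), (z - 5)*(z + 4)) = z - 5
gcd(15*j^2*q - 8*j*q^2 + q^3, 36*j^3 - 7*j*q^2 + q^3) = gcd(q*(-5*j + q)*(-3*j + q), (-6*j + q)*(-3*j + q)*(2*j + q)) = -3*j + q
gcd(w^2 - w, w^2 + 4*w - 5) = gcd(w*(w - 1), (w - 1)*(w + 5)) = w - 1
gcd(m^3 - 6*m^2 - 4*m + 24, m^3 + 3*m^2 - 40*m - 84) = m^2 - 4*m - 12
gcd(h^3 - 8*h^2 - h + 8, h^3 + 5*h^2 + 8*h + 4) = h + 1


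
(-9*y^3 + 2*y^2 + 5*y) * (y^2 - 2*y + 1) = -9*y^5 + 20*y^4 - 8*y^3 - 8*y^2 + 5*y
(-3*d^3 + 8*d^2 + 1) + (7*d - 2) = -3*d^3 + 8*d^2 + 7*d - 1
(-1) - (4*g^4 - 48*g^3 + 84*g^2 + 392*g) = -4*g^4 + 48*g^3 - 84*g^2 - 392*g - 1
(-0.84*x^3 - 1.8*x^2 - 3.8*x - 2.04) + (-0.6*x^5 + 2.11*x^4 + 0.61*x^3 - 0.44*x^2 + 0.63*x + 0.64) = -0.6*x^5 + 2.11*x^4 - 0.23*x^3 - 2.24*x^2 - 3.17*x - 1.4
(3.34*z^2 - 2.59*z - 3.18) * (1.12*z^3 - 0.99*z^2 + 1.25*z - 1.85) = 3.7408*z^5 - 6.2074*z^4 + 3.1775*z^3 - 6.2683*z^2 + 0.8165*z + 5.883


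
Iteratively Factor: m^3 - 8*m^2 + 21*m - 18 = (m - 3)*(m^2 - 5*m + 6) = (m - 3)*(m - 2)*(m - 3)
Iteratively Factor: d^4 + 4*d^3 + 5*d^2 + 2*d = (d)*(d^3 + 4*d^2 + 5*d + 2) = d*(d + 1)*(d^2 + 3*d + 2) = d*(d + 1)^2*(d + 2)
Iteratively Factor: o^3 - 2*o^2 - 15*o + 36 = (o - 3)*(o^2 + o - 12) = (o - 3)*(o + 4)*(o - 3)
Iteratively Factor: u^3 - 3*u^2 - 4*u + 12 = (u + 2)*(u^2 - 5*u + 6) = (u - 3)*(u + 2)*(u - 2)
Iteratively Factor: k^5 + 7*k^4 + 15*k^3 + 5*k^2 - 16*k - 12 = (k - 1)*(k^4 + 8*k^3 + 23*k^2 + 28*k + 12) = (k - 1)*(k + 2)*(k^3 + 6*k^2 + 11*k + 6) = (k - 1)*(k + 2)*(k + 3)*(k^2 + 3*k + 2) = (k - 1)*(k + 2)^2*(k + 3)*(k + 1)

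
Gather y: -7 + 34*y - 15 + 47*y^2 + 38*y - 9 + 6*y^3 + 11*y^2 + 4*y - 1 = 6*y^3 + 58*y^2 + 76*y - 32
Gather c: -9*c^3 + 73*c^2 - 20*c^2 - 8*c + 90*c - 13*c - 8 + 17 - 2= -9*c^3 + 53*c^2 + 69*c + 7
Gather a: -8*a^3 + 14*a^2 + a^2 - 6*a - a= -8*a^3 + 15*a^2 - 7*a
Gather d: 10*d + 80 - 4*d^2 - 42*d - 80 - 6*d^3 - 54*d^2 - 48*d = -6*d^3 - 58*d^2 - 80*d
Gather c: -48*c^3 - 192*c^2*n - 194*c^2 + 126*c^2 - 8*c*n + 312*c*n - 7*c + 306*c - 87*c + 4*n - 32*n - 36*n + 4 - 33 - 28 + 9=-48*c^3 + c^2*(-192*n - 68) + c*(304*n + 212) - 64*n - 48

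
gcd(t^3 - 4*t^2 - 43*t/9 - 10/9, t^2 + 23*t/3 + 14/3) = t + 2/3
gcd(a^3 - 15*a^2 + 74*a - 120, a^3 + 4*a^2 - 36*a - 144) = a - 6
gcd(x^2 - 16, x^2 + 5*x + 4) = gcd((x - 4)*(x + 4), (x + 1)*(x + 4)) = x + 4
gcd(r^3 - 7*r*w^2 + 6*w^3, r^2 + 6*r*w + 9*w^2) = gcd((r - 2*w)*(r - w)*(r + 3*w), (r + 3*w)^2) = r + 3*w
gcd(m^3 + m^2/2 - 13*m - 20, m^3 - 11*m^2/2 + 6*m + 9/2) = 1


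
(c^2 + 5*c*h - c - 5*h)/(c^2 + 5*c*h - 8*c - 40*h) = (c - 1)/(c - 8)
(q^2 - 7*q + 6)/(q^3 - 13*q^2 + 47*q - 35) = (q - 6)/(q^2 - 12*q + 35)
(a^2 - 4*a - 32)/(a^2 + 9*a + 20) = (a - 8)/(a + 5)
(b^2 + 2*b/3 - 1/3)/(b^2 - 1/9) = 3*(b + 1)/(3*b + 1)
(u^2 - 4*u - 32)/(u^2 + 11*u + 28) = (u - 8)/(u + 7)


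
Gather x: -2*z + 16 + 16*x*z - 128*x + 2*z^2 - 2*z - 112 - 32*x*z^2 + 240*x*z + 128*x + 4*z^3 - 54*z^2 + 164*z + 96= x*(-32*z^2 + 256*z) + 4*z^3 - 52*z^2 + 160*z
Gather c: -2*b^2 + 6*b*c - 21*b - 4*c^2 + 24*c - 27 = -2*b^2 - 21*b - 4*c^2 + c*(6*b + 24) - 27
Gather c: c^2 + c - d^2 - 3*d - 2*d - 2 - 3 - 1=c^2 + c - d^2 - 5*d - 6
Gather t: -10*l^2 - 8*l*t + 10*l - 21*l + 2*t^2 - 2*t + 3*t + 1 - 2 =-10*l^2 - 11*l + 2*t^2 + t*(1 - 8*l) - 1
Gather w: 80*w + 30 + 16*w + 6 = 96*w + 36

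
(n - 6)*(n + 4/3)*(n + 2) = n^3 - 8*n^2/3 - 52*n/3 - 16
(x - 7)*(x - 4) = x^2 - 11*x + 28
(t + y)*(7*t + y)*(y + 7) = 7*t^2*y + 49*t^2 + 8*t*y^2 + 56*t*y + y^3 + 7*y^2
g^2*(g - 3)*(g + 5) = g^4 + 2*g^3 - 15*g^2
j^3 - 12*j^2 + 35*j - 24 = (j - 8)*(j - 3)*(j - 1)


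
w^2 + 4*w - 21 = (w - 3)*(w + 7)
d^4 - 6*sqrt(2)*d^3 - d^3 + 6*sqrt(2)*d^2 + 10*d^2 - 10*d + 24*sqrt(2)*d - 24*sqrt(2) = (d - 1)*(d - 4*sqrt(2))*(d - 3*sqrt(2))*(d + sqrt(2))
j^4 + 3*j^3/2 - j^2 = j^2*(j - 1/2)*(j + 2)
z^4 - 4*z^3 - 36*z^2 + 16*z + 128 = (z - 8)*(z - 2)*(z + 2)*(z + 4)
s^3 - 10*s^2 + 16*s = s*(s - 8)*(s - 2)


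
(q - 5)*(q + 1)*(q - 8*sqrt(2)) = q^3 - 8*sqrt(2)*q^2 - 4*q^2 - 5*q + 32*sqrt(2)*q + 40*sqrt(2)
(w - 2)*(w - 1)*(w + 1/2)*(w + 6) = w^4 + 7*w^3/2 - 29*w^2/2 + 4*w + 6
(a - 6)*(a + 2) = a^2 - 4*a - 12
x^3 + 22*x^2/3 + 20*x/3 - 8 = (x - 2/3)*(x + 2)*(x + 6)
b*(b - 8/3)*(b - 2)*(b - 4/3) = b^4 - 6*b^3 + 104*b^2/9 - 64*b/9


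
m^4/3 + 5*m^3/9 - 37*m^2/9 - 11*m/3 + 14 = (m/3 + 1)*(m - 7/3)*(m - 2)*(m + 3)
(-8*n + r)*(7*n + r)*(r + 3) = -56*n^2*r - 168*n^2 - n*r^2 - 3*n*r + r^3 + 3*r^2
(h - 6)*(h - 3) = h^2 - 9*h + 18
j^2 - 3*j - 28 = (j - 7)*(j + 4)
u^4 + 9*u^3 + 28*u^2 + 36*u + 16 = (u + 1)*(u + 2)^2*(u + 4)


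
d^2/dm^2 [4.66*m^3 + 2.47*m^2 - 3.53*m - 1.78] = 27.96*m + 4.94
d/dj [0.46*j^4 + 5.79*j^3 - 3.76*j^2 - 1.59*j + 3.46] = 1.84*j^3 + 17.37*j^2 - 7.52*j - 1.59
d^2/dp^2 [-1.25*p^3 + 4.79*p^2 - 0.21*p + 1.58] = 9.58 - 7.5*p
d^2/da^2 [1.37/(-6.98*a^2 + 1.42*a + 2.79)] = (-133.493896*a^2 + 27.157784*a + 1.37*(13.96*a - 1.42)*(27.92*a - 2.84) + 53.359308)/(-6.98*a^2 + 1.42*a + 2.79)^3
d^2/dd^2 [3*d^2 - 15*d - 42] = 6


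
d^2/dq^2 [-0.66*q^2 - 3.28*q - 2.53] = -1.32000000000000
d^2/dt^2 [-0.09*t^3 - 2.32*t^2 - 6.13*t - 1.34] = -0.54*t - 4.64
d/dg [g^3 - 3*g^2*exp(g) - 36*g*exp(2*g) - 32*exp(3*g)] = -3*g^2*exp(g) + 3*g^2 - 72*g*exp(2*g) - 6*g*exp(g) - 96*exp(3*g) - 36*exp(2*g)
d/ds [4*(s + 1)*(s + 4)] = 8*s + 20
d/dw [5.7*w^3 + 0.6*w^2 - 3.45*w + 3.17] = 17.1*w^2 + 1.2*w - 3.45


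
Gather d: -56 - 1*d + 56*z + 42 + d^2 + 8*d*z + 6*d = d^2 + d*(8*z + 5) + 56*z - 14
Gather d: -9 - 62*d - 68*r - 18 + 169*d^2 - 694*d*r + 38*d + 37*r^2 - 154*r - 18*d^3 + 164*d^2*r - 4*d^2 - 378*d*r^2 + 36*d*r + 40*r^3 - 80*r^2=-18*d^3 + d^2*(164*r + 165) + d*(-378*r^2 - 658*r - 24) + 40*r^3 - 43*r^2 - 222*r - 27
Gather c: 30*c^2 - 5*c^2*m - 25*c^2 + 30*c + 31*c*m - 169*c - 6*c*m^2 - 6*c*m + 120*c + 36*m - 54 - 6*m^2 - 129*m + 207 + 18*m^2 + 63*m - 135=c^2*(5 - 5*m) + c*(-6*m^2 + 25*m - 19) + 12*m^2 - 30*m + 18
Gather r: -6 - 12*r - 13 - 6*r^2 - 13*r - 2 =-6*r^2 - 25*r - 21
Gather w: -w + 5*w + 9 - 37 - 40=4*w - 68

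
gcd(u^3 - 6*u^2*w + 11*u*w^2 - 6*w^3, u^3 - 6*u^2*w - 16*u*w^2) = 1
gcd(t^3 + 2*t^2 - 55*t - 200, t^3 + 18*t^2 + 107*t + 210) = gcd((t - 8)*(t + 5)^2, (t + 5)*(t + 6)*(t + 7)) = t + 5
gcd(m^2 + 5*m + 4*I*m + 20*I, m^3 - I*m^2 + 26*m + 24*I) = m + 4*I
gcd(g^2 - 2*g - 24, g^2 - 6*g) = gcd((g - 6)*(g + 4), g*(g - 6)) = g - 6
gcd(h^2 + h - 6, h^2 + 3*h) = h + 3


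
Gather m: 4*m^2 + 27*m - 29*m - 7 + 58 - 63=4*m^2 - 2*m - 12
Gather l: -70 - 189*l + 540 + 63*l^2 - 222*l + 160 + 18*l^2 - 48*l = 81*l^2 - 459*l + 630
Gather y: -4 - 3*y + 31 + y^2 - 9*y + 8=y^2 - 12*y + 35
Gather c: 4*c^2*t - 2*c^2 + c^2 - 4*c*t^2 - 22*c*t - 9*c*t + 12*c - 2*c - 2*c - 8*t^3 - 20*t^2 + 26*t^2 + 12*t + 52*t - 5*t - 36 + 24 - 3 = c^2*(4*t - 1) + c*(-4*t^2 - 31*t + 8) - 8*t^3 + 6*t^2 + 59*t - 15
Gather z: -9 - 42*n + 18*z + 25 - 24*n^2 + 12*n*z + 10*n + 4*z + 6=-24*n^2 - 32*n + z*(12*n + 22) + 22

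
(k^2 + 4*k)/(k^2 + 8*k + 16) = k/(k + 4)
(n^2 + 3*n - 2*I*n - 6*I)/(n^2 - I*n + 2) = (n + 3)/(n + I)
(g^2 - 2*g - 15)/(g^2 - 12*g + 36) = (g^2 - 2*g - 15)/(g^2 - 12*g + 36)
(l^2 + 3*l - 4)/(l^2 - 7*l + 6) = (l + 4)/(l - 6)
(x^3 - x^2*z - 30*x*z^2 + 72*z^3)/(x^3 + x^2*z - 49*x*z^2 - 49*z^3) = (x^3 - x^2*z - 30*x*z^2 + 72*z^3)/(x^3 + x^2*z - 49*x*z^2 - 49*z^3)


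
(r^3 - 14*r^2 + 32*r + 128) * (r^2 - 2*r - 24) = r^5 - 16*r^4 + 36*r^3 + 400*r^2 - 1024*r - 3072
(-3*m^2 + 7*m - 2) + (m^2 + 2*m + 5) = -2*m^2 + 9*m + 3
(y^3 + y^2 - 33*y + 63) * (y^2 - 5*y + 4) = y^5 - 4*y^4 - 34*y^3 + 232*y^2 - 447*y + 252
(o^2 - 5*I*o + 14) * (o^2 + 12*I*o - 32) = o^4 + 7*I*o^3 + 42*o^2 + 328*I*o - 448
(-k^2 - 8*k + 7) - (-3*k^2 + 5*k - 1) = 2*k^2 - 13*k + 8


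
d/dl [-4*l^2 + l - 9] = 1 - 8*l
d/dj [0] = 0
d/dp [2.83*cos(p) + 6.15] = -2.83*sin(p)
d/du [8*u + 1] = 8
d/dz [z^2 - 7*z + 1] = 2*z - 7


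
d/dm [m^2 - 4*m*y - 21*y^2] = 2*m - 4*y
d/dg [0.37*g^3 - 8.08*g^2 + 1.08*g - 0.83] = 1.11*g^2 - 16.16*g + 1.08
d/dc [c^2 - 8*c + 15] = 2*c - 8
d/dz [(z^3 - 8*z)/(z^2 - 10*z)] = (z^2 - 20*z + 8)/(z^2 - 20*z + 100)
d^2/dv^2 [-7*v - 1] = 0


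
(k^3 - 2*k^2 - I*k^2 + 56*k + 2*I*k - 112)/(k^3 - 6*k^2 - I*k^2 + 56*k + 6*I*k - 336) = (k - 2)/(k - 6)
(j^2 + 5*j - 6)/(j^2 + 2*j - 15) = (j^2 + 5*j - 6)/(j^2 + 2*j - 15)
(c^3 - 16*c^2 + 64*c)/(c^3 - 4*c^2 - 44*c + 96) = c*(c - 8)/(c^2 + 4*c - 12)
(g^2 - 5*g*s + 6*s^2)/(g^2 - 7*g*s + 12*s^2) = (-g + 2*s)/(-g + 4*s)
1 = 1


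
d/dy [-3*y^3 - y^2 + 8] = y*(-9*y - 2)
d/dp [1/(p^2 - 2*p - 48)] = 2*(1 - p)/(-p^2 + 2*p + 48)^2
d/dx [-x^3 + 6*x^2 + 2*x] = -3*x^2 + 12*x + 2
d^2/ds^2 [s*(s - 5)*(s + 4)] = 6*s - 2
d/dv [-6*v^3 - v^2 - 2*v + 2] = -18*v^2 - 2*v - 2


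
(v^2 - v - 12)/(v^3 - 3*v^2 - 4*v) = (v + 3)/(v*(v + 1))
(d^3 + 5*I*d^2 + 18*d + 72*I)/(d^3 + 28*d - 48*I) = (d + 3*I)/(d - 2*I)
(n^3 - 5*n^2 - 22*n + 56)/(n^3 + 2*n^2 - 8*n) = (n - 7)/n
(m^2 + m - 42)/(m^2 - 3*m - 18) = (m + 7)/(m + 3)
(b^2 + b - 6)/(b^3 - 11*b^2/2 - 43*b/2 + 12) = 2*(b - 2)/(2*b^2 - 17*b + 8)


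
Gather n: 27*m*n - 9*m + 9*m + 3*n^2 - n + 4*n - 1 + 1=3*n^2 + n*(27*m + 3)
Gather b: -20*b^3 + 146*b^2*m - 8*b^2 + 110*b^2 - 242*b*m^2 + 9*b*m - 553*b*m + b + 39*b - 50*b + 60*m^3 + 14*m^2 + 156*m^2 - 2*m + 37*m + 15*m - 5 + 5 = -20*b^3 + b^2*(146*m + 102) + b*(-242*m^2 - 544*m - 10) + 60*m^3 + 170*m^2 + 50*m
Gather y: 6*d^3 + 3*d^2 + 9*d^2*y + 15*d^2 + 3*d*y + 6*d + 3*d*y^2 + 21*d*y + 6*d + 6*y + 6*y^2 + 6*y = 6*d^3 + 18*d^2 + 12*d + y^2*(3*d + 6) + y*(9*d^2 + 24*d + 12)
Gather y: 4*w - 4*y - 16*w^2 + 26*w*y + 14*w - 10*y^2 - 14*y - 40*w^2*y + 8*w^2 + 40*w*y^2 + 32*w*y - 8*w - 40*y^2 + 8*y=-8*w^2 + 10*w + y^2*(40*w - 50) + y*(-40*w^2 + 58*w - 10)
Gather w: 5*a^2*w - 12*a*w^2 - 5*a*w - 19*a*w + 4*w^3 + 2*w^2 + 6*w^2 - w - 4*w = 4*w^3 + w^2*(8 - 12*a) + w*(5*a^2 - 24*a - 5)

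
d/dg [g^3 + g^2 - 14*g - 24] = 3*g^2 + 2*g - 14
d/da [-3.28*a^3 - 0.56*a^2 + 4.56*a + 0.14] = -9.84*a^2 - 1.12*a + 4.56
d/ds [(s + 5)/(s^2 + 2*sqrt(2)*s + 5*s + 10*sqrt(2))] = -1/(s^2 + 4*sqrt(2)*s + 8)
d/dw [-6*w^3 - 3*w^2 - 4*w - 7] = -18*w^2 - 6*w - 4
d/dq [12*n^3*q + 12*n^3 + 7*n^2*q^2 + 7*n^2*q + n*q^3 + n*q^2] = n*(12*n^2 + 14*n*q + 7*n + 3*q^2 + 2*q)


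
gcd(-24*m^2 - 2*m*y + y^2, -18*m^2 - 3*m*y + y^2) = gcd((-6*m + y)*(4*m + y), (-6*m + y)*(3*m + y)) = -6*m + y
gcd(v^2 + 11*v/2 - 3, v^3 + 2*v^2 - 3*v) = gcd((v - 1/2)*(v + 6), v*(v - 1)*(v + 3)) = 1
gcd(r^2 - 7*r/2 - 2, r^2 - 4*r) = r - 4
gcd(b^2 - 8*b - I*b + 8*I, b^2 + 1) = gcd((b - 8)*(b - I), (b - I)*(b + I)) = b - I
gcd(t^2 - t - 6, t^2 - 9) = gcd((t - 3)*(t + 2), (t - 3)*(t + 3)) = t - 3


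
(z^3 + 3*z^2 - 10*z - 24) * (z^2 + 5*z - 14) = z^5 + 8*z^4 - 9*z^3 - 116*z^2 + 20*z + 336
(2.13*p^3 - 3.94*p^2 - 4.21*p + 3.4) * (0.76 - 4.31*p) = -9.1803*p^4 + 18.6002*p^3 + 15.1507*p^2 - 17.8536*p + 2.584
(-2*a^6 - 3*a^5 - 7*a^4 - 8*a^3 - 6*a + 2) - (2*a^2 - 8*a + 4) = -2*a^6 - 3*a^5 - 7*a^4 - 8*a^3 - 2*a^2 + 2*a - 2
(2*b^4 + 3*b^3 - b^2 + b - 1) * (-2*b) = -4*b^5 - 6*b^4 + 2*b^3 - 2*b^2 + 2*b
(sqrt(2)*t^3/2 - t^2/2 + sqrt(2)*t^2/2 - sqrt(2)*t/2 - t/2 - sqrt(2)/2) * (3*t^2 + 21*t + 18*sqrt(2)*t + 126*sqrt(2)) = 3*sqrt(2)*t^5/2 + 33*t^4/2 + 12*sqrt(2)*t^4 + 132*t^3 - 84*sqrt(2)*t^2 + 195*t^2/2 - 144*t - 147*sqrt(2)*t/2 - 126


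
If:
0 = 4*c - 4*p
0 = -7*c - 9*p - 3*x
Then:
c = -3*x/16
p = -3*x/16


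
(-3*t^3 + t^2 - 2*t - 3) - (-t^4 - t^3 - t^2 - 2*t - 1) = t^4 - 2*t^3 + 2*t^2 - 2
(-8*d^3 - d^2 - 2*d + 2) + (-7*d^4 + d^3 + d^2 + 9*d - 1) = -7*d^4 - 7*d^3 + 7*d + 1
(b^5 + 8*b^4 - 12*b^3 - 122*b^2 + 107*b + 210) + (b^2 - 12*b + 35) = b^5 + 8*b^4 - 12*b^3 - 121*b^2 + 95*b + 245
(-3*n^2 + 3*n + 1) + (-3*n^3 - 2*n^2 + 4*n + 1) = -3*n^3 - 5*n^2 + 7*n + 2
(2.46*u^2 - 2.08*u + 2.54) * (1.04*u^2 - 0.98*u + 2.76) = 2.5584*u^4 - 4.574*u^3 + 11.4696*u^2 - 8.23*u + 7.0104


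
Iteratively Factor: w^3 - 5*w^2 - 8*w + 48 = (w - 4)*(w^2 - w - 12) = (w - 4)*(w + 3)*(w - 4)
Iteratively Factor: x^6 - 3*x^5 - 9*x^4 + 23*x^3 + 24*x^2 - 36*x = (x + 2)*(x^5 - 5*x^4 + x^3 + 21*x^2 - 18*x) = (x - 1)*(x + 2)*(x^4 - 4*x^3 - 3*x^2 + 18*x) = x*(x - 1)*(x + 2)*(x^3 - 4*x^2 - 3*x + 18) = x*(x - 1)*(x + 2)^2*(x^2 - 6*x + 9) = x*(x - 3)*(x - 1)*(x + 2)^2*(x - 3)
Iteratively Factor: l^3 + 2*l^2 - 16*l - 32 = (l - 4)*(l^2 + 6*l + 8) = (l - 4)*(l + 4)*(l + 2)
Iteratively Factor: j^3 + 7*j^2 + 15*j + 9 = (j + 3)*(j^2 + 4*j + 3) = (j + 3)^2*(j + 1)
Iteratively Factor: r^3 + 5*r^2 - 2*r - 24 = (r + 3)*(r^2 + 2*r - 8) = (r + 3)*(r + 4)*(r - 2)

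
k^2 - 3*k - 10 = (k - 5)*(k + 2)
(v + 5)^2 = v^2 + 10*v + 25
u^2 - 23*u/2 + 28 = (u - 8)*(u - 7/2)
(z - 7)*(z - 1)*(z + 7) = z^3 - z^2 - 49*z + 49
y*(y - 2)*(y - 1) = y^3 - 3*y^2 + 2*y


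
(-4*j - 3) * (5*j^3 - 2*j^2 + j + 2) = -20*j^4 - 7*j^3 + 2*j^2 - 11*j - 6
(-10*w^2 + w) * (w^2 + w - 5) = -10*w^4 - 9*w^3 + 51*w^2 - 5*w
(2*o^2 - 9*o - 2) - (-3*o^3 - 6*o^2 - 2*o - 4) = 3*o^3 + 8*o^2 - 7*o + 2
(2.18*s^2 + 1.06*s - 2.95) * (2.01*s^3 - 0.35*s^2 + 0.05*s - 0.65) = 4.3818*s^5 + 1.3676*s^4 - 6.1915*s^3 - 0.3315*s^2 - 0.8365*s + 1.9175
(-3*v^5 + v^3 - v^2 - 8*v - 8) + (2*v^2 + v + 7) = -3*v^5 + v^3 + v^2 - 7*v - 1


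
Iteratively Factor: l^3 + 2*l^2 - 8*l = (l)*(l^2 + 2*l - 8) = l*(l - 2)*(l + 4)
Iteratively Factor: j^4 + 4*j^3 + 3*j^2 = (j + 3)*(j^3 + j^2) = j*(j + 3)*(j^2 + j) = j*(j + 1)*(j + 3)*(j)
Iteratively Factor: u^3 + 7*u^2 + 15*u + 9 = (u + 3)*(u^2 + 4*u + 3) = (u + 1)*(u + 3)*(u + 3)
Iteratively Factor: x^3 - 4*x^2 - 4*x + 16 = (x - 4)*(x^2 - 4) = (x - 4)*(x + 2)*(x - 2)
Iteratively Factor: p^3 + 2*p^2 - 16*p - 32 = (p - 4)*(p^2 + 6*p + 8) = (p - 4)*(p + 4)*(p + 2)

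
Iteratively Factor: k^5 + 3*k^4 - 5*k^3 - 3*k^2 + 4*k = (k - 1)*(k^4 + 4*k^3 - k^2 - 4*k) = k*(k - 1)*(k^3 + 4*k^2 - k - 4) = k*(k - 1)^2*(k^2 + 5*k + 4) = k*(k - 1)^2*(k + 4)*(k + 1)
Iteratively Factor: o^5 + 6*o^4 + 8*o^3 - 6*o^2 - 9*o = (o)*(o^4 + 6*o^3 + 8*o^2 - 6*o - 9) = o*(o + 3)*(o^3 + 3*o^2 - o - 3) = o*(o + 3)^2*(o^2 - 1) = o*(o - 1)*(o + 3)^2*(o + 1)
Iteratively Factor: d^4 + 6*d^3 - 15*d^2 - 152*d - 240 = (d - 5)*(d^3 + 11*d^2 + 40*d + 48) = (d - 5)*(d + 4)*(d^2 + 7*d + 12) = (d - 5)*(d + 3)*(d + 4)*(d + 4)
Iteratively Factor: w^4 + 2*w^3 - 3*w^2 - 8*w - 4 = (w - 2)*(w^3 + 4*w^2 + 5*w + 2) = (w - 2)*(w + 1)*(w^2 + 3*w + 2) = (w - 2)*(w + 1)^2*(w + 2)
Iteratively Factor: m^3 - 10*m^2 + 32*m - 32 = (m - 2)*(m^2 - 8*m + 16) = (m - 4)*(m - 2)*(m - 4)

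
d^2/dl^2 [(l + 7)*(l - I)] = 2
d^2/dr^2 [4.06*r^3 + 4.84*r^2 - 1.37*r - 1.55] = 24.36*r + 9.68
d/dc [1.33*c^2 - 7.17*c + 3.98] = 2.66*c - 7.17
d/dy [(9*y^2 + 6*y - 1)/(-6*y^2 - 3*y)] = (3*y^2 - 4*y - 1)/(3*y^2*(4*y^2 + 4*y + 1))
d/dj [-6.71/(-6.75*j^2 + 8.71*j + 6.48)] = (58.4441 - 90.585*j)/(-6.75*j^2 + 8.71*j + 6.48)^2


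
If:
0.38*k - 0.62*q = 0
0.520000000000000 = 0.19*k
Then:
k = 2.74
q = 1.68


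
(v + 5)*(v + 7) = v^2 + 12*v + 35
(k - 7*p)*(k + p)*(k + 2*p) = k^3 - 4*k^2*p - 19*k*p^2 - 14*p^3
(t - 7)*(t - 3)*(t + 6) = t^3 - 4*t^2 - 39*t + 126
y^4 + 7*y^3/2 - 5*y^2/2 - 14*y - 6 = (y - 2)*(y + 1/2)*(y + 2)*(y + 3)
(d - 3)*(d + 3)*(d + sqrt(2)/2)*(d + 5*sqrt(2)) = d^4 + 11*sqrt(2)*d^3/2 - 4*d^2 - 99*sqrt(2)*d/2 - 45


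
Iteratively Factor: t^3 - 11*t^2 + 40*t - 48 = (t - 3)*(t^2 - 8*t + 16) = (t - 4)*(t - 3)*(t - 4)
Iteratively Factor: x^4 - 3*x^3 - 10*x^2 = (x)*(x^3 - 3*x^2 - 10*x) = x*(x + 2)*(x^2 - 5*x) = x*(x - 5)*(x + 2)*(x)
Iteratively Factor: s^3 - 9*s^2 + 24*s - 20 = (s - 2)*(s^2 - 7*s + 10) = (s - 5)*(s - 2)*(s - 2)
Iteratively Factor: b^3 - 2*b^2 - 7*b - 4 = (b + 1)*(b^2 - 3*b - 4) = (b + 1)^2*(b - 4)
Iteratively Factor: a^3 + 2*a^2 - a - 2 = (a + 2)*(a^2 - 1) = (a - 1)*(a + 2)*(a + 1)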